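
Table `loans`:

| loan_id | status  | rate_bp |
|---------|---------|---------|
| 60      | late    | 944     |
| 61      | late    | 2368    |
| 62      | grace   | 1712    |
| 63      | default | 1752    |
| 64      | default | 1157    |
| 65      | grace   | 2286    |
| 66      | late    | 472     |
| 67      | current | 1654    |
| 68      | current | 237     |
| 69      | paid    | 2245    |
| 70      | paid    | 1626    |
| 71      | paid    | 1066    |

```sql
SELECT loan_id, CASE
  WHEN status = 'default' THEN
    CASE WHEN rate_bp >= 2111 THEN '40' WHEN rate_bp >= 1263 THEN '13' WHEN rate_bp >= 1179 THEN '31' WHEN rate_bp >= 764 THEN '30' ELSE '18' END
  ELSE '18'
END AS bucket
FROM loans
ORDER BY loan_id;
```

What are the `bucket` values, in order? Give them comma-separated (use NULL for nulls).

18, 18, 18, 13, 30, 18, 18, 18, 18, 18, 18, 18

loan_id=60: status='late' → outer ELSE → 18
loan_id=61: status='late' → outer ELSE → 18
loan_id=62: status='grace' → outer ELSE → 18
loan_id=63: status='default' → inner[rate_bp >= 1263] → 13
loan_id=64: status='default' → inner[rate_bp >= 764] → 30
loan_id=65: status='grace' → outer ELSE → 18
loan_id=66: status='late' → outer ELSE → 18
loan_id=67: status='current' → outer ELSE → 18
loan_id=68: status='current' → outer ELSE → 18
loan_id=69: status='paid' → outer ELSE → 18
loan_id=70: status='paid' → outer ELSE → 18
loan_id=71: status='paid' → outer ELSE → 18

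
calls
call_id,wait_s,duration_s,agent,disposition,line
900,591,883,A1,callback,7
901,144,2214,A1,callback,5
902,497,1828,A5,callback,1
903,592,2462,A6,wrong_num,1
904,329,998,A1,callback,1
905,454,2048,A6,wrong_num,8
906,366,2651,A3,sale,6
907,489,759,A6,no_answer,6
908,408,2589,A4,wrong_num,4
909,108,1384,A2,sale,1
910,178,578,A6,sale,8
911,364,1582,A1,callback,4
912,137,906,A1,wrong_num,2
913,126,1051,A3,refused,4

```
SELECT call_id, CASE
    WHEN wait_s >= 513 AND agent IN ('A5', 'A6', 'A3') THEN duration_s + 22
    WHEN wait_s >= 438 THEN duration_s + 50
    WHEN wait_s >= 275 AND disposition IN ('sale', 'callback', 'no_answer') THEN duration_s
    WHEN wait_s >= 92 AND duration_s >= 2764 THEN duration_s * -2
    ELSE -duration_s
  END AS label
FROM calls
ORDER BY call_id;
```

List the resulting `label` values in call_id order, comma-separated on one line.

933, -2214, 1878, 2484, 998, 2098, 2651, 809, -2589, -1384, -578, 1582, -906, -1051

call_id=900: wait_s >= 438 → 933
call_id=901: ELSE → -2214
call_id=902: wait_s >= 438 → 1878
call_id=903: wait_s >= 513 AND agent IN ('A5', 'A6', 'A3') → 2484
call_id=904: wait_s >= 275 AND disposition IN ('sale', 'callback', 'no_answer') → 998
call_id=905: wait_s >= 438 → 2098
call_id=906: wait_s >= 275 AND disposition IN ('sale', 'callback', 'no_answer') → 2651
call_id=907: wait_s >= 438 → 809
call_id=908: ELSE → -2589
call_id=909: ELSE → -1384
call_id=910: ELSE → -578
call_id=911: wait_s >= 275 AND disposition IN ('sale', 'callback', 'no_answer') → 1582
call_id=912: ELSE → -906
call_id=913: ELSE → -1051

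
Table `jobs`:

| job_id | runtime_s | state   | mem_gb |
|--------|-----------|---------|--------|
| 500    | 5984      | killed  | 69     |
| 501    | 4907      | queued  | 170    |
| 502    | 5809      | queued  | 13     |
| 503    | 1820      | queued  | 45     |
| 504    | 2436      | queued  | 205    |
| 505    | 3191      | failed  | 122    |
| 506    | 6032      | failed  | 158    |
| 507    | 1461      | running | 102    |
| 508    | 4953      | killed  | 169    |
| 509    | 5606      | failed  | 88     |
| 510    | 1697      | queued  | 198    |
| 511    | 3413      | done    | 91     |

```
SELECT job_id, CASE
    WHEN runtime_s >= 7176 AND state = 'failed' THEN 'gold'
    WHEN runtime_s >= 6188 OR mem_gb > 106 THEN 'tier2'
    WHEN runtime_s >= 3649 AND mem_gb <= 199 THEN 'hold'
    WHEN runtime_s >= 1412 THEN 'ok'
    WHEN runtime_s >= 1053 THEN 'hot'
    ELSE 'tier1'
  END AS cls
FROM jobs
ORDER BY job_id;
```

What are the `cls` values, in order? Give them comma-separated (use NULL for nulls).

hold, tier2, hold, ok, tier2, tier2, tier2, ok, tier2, hold, tier2, ok

job_id=500: runtime_s >= 3649 AND mem_gb <= 199 → hold
job_id=501: runtime_s >= 6188 OR mem_gb > 106 → tier2
job_id=502: runtime_s >= 3649 AND mem_gb <= 199 → hold
job_id=503: runtime_s >= 1412 → ok
job_id=504: runtime_s >= 6188 OR mem_gb > 106 → tier2
job_id=505: runtime_s >= 6188 OR mem_gb > 106 → tier2
job_id=506: runtime_s >= 6188 OR mem_gb > 106 → tier2
job_id=507: runtime_s >= 1412 → ok
job_id=508: runtime_s >= 6188 OR mem_gb > 106 → tier2
job_id=509: runtime_s >= 3649 AND mem_gb <= 199 → hold
job_id=510: runtime_s >= 6188 OR mem_gb > 106 → tier2
job_id=511: runtime_s >= 1412 → ok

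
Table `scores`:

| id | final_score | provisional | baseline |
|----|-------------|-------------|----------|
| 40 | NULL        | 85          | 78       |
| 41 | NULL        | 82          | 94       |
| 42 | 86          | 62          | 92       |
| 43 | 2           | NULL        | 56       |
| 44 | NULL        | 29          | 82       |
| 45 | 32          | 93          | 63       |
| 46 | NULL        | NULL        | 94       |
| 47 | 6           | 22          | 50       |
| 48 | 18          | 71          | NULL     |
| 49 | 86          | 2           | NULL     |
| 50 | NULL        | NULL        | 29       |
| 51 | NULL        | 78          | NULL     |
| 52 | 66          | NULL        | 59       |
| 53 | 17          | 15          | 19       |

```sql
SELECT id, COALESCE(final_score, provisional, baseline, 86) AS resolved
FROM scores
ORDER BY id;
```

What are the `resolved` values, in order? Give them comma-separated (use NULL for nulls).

85, 82, 86, 2, 29, 32, 94, 6, 18, 86, 29, 78, 66, 17

id=40: final_score=NULL, provisional=85 → 85
id=41: final_score=NULL, provisional=82 → 82
id=42: final_score=86 → 86
id=43: final_score=2 → 2
id=44: final_score=NULL, provisional=29 → 29
id=45: final_score=32 → 32
id=46: final_score=NULL, provisional=NULL, baseline=94 → 94
id=47: final_score=6 → 6
id=48: final_score=18 → 18
id=49: final_score=86 → 86
id=50: final_score=NULL, provisional=NULL, baseline=29 → 29
id=51: final_score=NULL, provisional=78 → 78
id=52: final_score=66 → 66
id=53: final_score=17 → 17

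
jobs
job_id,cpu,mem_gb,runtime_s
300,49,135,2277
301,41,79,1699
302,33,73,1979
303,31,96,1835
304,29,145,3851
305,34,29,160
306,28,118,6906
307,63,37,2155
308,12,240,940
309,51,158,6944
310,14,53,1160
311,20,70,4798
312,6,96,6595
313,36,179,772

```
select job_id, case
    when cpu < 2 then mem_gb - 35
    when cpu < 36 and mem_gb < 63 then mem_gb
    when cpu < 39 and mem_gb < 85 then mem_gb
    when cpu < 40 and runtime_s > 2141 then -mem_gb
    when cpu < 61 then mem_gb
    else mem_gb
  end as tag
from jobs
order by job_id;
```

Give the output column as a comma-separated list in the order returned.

job_id=300: cpu < 61 → 135
job_id=301: cpu < 61 → 79
job_id=302: cpu < 39 and mem_gb < 85 → 73
job_id=303: cpu < 61 → 96
job_id=304: cpu < 40 and runtime_s > 2141 → -145
job_id=305: cpu < 36 and mem_gb < 63 → 29
job_id=306: cpu < 40 and runtime_s > 2141 → -118
job_id=307: ELSE → 37
job_id=308: cpu < 61 → 240
job_id=309: cpu < 61 → 158
job_id=310: cpu < 36 and mem_gb < 63 → 53
job_id=311: cpu < 39 and mem_gb < 85 → 70
job_id=312: cpu < 40 and runtime_s > 2141 → -96
job_id=313: cpu < 61 → 179

135, 79, 73, 96, -145, 29, -118, 37, 240, 158, 53, 70, -96, 179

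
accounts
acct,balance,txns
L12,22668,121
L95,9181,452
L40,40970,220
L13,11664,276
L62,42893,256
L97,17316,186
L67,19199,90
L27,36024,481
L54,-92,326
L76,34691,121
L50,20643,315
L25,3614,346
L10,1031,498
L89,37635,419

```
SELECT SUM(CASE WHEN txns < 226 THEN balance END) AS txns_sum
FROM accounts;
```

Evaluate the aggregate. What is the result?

acct=L12: ✓ → 22668
acct=L95: ✗
acct=L40: ✓ → 40970
acct=L13: ✗
acct=L62: ✗
acct=L97: ✓ → 17316
acct=L67: ✓ → 19199
acct=L27: ✗
acct=L54: ✗
acct=L76: ✓ → 34691
acct=L50: ✗
acct=L25: ✗
acct=L10: ✗
acct=L89: ✗
txns_sum = 22668 + 40970 + 17316 + 19199 + 34691 = 134844

134844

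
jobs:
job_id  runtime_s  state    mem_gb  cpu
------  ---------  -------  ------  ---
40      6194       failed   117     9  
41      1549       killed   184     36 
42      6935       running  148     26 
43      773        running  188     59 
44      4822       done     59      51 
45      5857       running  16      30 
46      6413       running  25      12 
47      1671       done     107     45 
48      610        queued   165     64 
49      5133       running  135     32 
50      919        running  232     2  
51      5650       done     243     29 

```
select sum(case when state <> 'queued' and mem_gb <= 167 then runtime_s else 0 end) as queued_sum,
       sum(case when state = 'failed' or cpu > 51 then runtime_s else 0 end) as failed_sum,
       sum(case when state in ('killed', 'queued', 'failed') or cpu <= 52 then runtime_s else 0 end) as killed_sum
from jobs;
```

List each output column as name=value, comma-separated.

queued_sum=37025, failed_sum=7577, killed_sum=45753

[queued_sum: state <> 'queued' and mem_gb <= 167]
job_id=40: ✓ → 6194
job_id=41: ✗
job_id=42: ✓ → 6935
job_id=43: ✗
job_id=44: ✓ → 4822
job_id=45: ✓ → 5857
job_id=46: ✓ → 6413
job_id=47: ✓ → 1671
job_id=48: ✗
job_id=49: ✓ → 5133
job_id=50: ✗
job_id=51: ✗
queued_sum = 6194 + 6935 + 4822 + 5857 + 6413 + 1671 + 5133 = 37025
—
[failed_sum: state = 'failed' or cpu > 51]
job_id=40: ✓ → 6194
job_id=41: ✗
job_id=42: ✗
job_id=43: ✓ → 773
job_id=44: ✗
job_id=45: ✗
job_id=46: ✗
job_id=47: ✗
job_id=48: ✓ → 610
job_id=49: ✗
job_id=50: ✗
job_id=51: ✗
failed_sum = 6194 + 773 + 610 = 7577
—
[killed_sum: state in ('killed', 'queued', 'failed') or cpu <= 52]
job_id=40: ✓ → 6194
job_id=41: ✓ → 1549
job_id=42: ✓ → 6935
job_id=43: ✗
job_id=44: ✓ → 4822
job_id=45: ✓ → 5857
job_id=46: ✓ → 6413
job_id=47: ✓ → 1671
job_id=48: ✓ → 610
job_id=49: ✓ → 5133
job_id=50: ✓ → 919
job_id=51: ✓ → 5650
killed_sum = 6194 + 1549 + 6935 + 4822 + 5857 + 6413 + 1671 + 610 + 5133 + 919 + 5650 = 45753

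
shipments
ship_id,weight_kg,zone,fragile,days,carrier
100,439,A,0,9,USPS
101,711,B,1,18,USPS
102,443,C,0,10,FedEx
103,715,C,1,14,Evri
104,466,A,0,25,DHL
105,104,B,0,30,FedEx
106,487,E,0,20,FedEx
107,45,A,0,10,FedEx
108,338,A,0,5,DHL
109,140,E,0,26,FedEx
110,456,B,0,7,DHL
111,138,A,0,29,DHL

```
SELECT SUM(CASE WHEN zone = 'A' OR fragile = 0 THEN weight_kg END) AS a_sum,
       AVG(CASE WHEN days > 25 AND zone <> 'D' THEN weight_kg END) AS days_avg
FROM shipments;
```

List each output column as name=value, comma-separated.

[a_sum: zone = 'A' OR fragile = 0]
ship_id=100: ✓ → 439
ship_id=101: ✗
ship_id=102: ✓ → 443
ship_id=103: ✗
ship_id=104: ✓ → 466
ship_id=105: ✓ → 104
ship_id=106: ✓ → 487
ship_id=107: ✓ → 45
ship_id=108: ✓ → 338
ship_id=109: ✓ → 140
ship_id=110: ✓ → 456
ship_id=111: ✓ → 138
a_sum = 439 + 443 + 466 + 104 + 487 + 45 + 338 + 140 + 456 + 138 = 3056
—
[days_avg: days > 25 AND zone <> 'D']
ship_id=100: ✗
ship_id=101: ✗
ship_id=102: ✗
ship_id=103: ✗
ship_id=104: ✗
ship_id=105: ✓ → 104
ship_id=106: ✗
ship_id=107: ✗
ship_id=108: ✗
ship_id=109: ✓ → 140
ship_id=110: ✗
ship_id=111: ✓ → 138
days_avg = (104 + 140 + 138) / 3 = 127.3333333333

a_sum=3056, days_avg=127.3333333333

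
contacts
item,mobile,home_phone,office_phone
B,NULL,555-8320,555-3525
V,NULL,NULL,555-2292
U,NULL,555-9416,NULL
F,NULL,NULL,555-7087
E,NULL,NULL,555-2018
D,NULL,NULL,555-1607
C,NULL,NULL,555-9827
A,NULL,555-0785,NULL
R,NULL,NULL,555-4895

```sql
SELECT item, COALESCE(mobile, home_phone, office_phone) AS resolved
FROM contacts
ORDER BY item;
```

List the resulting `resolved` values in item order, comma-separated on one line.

item=A: mobile=NULL, home_phone=555-0785 → 555-0785
item=B: mobile=NULL, home_phone=555-8320 → 555-8320
item=C: mobile=NULL, home_phone=NULL, office_phone=555-9827 → 555-9827
item=D: mobile=NULL, home_phone=NULL, office_phone=555-1607 → 555-1607
item=E: mobile=NULL, home_phone=NULL, office_phone=555-2018 → 555-2018
item=F: mobile=NULL, home_phone=NULL, office_phone=555-7087 → 555-7087
item=R: mobile=NULL, home_phone=NULL, office_phone=555-4895 → 555-4895
item=U: mobile=NULL, home_phone=555-9416 → 555-9416
item=V: mobile=NULL, home_phone=NULL, office_phone=555-2292 → 555-2292

555-0785, 555-8320, 555-9827, 555-1607, 555-2018, 555-7087, 555-4895, 555-9416, 555-2292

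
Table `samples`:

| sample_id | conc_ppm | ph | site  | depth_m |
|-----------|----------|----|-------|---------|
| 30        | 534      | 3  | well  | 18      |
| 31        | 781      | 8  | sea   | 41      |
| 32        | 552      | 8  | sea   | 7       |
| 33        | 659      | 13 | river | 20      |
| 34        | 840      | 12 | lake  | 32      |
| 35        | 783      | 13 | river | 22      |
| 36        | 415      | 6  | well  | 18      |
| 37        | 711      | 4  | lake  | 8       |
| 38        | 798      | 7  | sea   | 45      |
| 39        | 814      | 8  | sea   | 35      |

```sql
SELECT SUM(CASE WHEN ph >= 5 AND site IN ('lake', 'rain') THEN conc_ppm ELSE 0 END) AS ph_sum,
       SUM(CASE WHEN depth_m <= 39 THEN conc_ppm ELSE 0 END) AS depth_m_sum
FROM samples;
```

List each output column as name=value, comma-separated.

[ph_sum: ph >= 5 AND site IN ('lake', 'rain')]
sample_id=30: ✗
sample_id=31: ✗
sample_id=32: ✗
sample_id=33: ✗
sample_id=34: ✓ → 840
sample_id=35: ✗
sample_id=36: ✗
sample_id=37: ✗
sample_id=38: ✗
sample_id=39: ✗
ph_sum = 840
—
[depth_m_sum: depth_m <= 39]
sample_id=30: ✓ → 534
sample_id=31: ✗
sample_id=32: ✓ → 552
sample_id=33: ✓ → 659
sample_id=34: ✓ → 840
sample_id=35: ✓ → 783
sample_id=36: ✓ → 415
sample_id=37: ✓ → 711
sample_id=38: ✗
sample_id=39: ✓ → 814
depth_m_sum = 534 + 552 + 659 + 840 + 783 + 415 + 711 + 814 = 5308

ph_sum=840, depth_m_sum=5308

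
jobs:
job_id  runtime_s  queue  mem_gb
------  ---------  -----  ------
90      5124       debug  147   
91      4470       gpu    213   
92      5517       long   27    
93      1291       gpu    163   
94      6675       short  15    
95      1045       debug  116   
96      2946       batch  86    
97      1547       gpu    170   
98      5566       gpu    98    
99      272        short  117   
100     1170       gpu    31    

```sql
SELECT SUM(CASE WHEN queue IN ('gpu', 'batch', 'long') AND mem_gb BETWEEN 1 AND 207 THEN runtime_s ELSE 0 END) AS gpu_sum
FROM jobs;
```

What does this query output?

job_id=90: ✗
job_id=91: ✗
job_id=92: ✓ → 5517
job_id=93: ✓ → 1291
job_id=94: ✗
job_id=95: ✗
job_id=96: ✓ → 2946
job_id=97: ✓ → 1547
job_id=98: ✓ → 5566
job_id=99: ✗
job_id=100: ✓ → 1170
gpu_sum = 5517 + 1291 + 2946 + 1547 + 5566 + 1170 = 18037

18037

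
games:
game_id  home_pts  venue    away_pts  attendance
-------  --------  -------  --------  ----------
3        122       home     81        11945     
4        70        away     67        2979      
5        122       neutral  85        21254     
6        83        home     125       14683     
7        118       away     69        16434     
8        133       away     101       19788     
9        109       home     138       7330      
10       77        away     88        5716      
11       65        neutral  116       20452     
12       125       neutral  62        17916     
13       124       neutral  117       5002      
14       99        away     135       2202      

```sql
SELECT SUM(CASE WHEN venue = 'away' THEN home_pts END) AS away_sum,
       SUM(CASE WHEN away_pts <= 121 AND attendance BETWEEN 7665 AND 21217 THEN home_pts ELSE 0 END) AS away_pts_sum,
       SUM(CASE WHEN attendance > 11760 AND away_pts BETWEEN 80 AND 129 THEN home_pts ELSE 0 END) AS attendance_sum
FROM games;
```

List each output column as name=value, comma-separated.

away_sum=497, away_pts_sum=563, attendance_sum=525

[away_sum: venue = 'away']
game_id=3: ✗
game_id=4: ✓ → 70
game_id=5: ✗
game_id=6: ✗
game_id=7: ✓ → 118
game_id=8: ✓ → 133
game_id=9: ✗
game_id=10: ✓ → 77
game_id=11: ✗
game_id=12: ✗
game_id=13: ✗
game_id=14: ✓ → 99
away_sum = 70 + 118 + 133 + 77 + 99 = 497
—
[away_pts_sum: away_pts <= 121 AND attendance BETWEEN 7665 AND 21217]
game_id=3: ✓ → 122
game_id=4: ✗
game_id=5: ✗
game_id=6: ✗
game_id=7: ✓ → 118
game_id=8: ✓ → 133
game_id=9: ✗
game_id=10: ✗
game_id=11: ✓ → 65
game_id=12: ✓ → 125
game_id=13: ✗
game_id=14: ✗
away_pts_sum = 122 + 118 + 133 + 65 + 125 = 563
—
[attendance_sum: attendance > 11760 AND away_pts BETWEEN 80 AND 129]
game_id=3: ✓ → 122
game_id=4: ✗
game_id=5: ✓ → 122
game_id=6: ✓ → 83
game_id=7: ✗
game_id=8: ✓ → 133
game_id=9: ✗
game_id=10: ✗
game_id=11: ✓ → 65
game_id=12: ✗
game_id=13: ✗
game_id=14: ✗
attendance_sum = 122 + 122 + 83 + 133 + 65 = 525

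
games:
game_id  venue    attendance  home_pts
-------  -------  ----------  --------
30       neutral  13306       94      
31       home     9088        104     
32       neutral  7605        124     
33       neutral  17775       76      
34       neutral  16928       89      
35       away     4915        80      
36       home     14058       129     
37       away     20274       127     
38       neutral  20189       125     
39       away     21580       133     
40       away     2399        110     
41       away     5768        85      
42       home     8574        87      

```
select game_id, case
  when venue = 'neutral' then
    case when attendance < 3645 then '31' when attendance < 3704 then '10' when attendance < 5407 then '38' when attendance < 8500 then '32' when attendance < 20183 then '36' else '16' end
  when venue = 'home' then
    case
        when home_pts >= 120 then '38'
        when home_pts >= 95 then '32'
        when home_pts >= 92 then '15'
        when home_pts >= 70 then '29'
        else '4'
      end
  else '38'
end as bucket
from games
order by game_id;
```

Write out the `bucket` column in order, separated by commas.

36, 32, 32, 36, 36, 38, 38, 38, 16, 38, 38, 38, 29

game_id=30: venue='neutral' → inner[attendance < 20183] → 36
game_id=31: venue='home' → inner[home_pts >= 95] → 32
game_id=32: venue='neutral' → inner[attendance < 8500] → 32
game_id=33: venue='neutral' → inner[attendance < 20183] → 36
game_id=34: venue='neutral' → inner[attendance < 20183] → 36
game_id=35: venue='away' → outer ELSE → 38
game_id=36: venue='home' → inner[home_pts >= 120] → 38
game_id=37: venue='away' → outer ELSE → 38
game_id=38: venue='neutral' → inner[ELSE] → 16
game_id=39: venue='away' → outer ELSE → 38
game_id=40: venue='away' → outer ELSE → 38
game_id=41: venue='away' → outer ELSE → 38
game_id=42: venue='home' → inner[home_pts >= 70] → 29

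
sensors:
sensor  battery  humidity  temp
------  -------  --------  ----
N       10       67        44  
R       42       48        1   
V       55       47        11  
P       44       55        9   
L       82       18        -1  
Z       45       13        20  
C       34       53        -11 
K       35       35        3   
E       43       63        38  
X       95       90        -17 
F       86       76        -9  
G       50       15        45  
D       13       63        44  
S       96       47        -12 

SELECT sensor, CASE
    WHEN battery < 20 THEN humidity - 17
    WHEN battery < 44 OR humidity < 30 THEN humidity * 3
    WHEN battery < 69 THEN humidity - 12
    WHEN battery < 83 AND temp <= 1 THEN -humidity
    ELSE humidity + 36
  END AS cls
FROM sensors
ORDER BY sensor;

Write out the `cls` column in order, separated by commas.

159, 46, 189, 112, 45, 105, 54, 50, 43, 144, 83, 35, 126, 39

sensor=C: battery < 44 OR humidity < 30 → 159
sensor=D: battery < 20 → 46
sensor=E: battery < 44 OR humidity < 30 → 189
sensor=F: ELSE → 112
sensor=G: battery < 44 OR humidity < 30 → 45
sensor=K: battery < 44 OR humidity < 30 → 105
sensor=L: battery < 44 OR humidity < 30 → 54
sensor=N: battery < 20 → 50
sensor=P: battery < 69 → 43
sensor=R: battery < 44 OR humidity < 30 → 144
sensor=S: ELSE → 83
sensor=V: battery < 69 → 35
sensor=X: ELSE → 126
sensor=Z: battery < 44 OR humidity < 30 → 39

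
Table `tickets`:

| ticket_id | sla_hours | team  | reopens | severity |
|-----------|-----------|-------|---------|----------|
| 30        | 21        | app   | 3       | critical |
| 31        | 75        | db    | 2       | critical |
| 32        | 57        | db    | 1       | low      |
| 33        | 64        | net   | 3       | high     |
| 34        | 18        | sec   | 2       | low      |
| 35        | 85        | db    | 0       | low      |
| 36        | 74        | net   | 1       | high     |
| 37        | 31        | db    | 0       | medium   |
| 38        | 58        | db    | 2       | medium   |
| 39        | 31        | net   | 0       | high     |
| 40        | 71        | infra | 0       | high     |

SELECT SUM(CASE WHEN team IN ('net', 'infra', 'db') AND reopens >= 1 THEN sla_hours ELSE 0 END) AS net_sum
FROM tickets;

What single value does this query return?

328

ticket_id=30: ✗
ticket_id=31: ✓ → 75
ticket_id=32: ✓ → 57
ticket_id=33: ✓ → 64
ticket_id=34: ✗
ticket_id=35: ✗
ticket_id=36: ✓ → 74
ticket_id=37: ✗
ticket_id=38: ✓ → 58
ticket_id=39: ✗
ticket_id=40: ✗
net_sum = 75 + 57 + 64 + 74 + 58 = 328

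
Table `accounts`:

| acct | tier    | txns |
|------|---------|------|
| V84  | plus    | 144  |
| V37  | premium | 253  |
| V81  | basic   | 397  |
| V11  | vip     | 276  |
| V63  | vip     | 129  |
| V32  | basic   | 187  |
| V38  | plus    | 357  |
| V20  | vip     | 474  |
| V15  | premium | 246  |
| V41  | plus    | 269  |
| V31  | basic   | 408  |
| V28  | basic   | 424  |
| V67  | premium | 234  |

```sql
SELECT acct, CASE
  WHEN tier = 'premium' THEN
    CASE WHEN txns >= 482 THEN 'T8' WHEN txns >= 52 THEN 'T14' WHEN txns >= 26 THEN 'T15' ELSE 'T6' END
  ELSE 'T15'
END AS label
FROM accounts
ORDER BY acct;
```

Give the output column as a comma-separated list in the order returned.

T15, T14, T15, T15, T15, T15, T14, T15, T15, T15, T14, T15, T15

acct=V11: tier='vip' → outer ELSE → T15
acct=V15: tier='premium' → inner[txns >= 52] → T14
acct=V20: tier='vip' → outer ELSE → T15
acct=V28: tier='basic' → outer ELSE → T15
acct=V31: tier='basic' → outer ELSE → T15
acct=V32: tier='basic' → outer ELSE → T15
acct=V37: tier='premium' → inner[txns >= 52] → T14
acct=V38: tier='plus' → outer ELSE → T15
acct=V41: tier='plus' → outer ELSE → T15
acct=V63: tier='vip' → outer ELSE → T15
acct=V67: tier='premium' → inner[txns >= 52] → T14
acct=V81: tier='basic' → outer ELSE → T15
acct=V84: tier='plus' → outer ELSE → T15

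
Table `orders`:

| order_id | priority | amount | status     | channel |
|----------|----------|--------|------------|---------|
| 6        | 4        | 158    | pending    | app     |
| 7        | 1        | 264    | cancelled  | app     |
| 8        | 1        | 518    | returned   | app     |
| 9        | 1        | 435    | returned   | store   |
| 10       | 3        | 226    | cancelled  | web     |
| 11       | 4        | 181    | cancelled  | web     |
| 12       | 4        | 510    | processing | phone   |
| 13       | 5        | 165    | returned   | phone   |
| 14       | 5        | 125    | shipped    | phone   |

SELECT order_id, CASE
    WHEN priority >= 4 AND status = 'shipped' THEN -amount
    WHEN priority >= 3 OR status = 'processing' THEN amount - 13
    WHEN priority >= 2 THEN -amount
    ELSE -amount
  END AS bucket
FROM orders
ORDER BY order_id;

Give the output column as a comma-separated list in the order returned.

order_id=6: priority >= 3 OR status = 'processing' → 145
order_id=7: ELSE → -264
order_id=8: ELSE → -518
order_id=9: ELSE → -435
order_id=10: priority >= 3 OR status = 'processing' → 213
order_id=11: priority >= 3 OR status = 'processing' → 168
order_id=12: priority >= 3 OR status = 'processing' → 497
order_id=13: priority >= 3 OR status = 'processing' → 152
order_id=14: priority >= 4 AND status = 'shipped' → -125

145, -264, -518, -435, 213, 168, 497, 152, -125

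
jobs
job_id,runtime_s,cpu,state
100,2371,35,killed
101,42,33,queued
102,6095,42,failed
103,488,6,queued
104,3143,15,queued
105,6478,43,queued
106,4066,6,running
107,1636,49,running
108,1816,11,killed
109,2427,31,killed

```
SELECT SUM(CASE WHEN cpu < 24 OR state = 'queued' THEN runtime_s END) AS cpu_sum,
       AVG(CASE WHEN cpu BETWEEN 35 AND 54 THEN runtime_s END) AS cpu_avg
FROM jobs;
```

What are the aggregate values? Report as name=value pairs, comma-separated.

cpu_sum=16033, cpu_avg=4145

[cpu_sum: cpu < 24 OR state = 'queued']
job_id=100: ✗
job_id=101: ✓ → 42
job_id=102: ✗
job_id=103: ✓ → 488
job_id=104: ✓ → 3143
job_id=105: ✓ → 6478
job_id=106: ✓ → 4066
job_id=107: ✗
job_id=108: ✓ → 1816
job_id=109: ✗
cpu_sum = 42 + 488 + 3143 + 6478 + 4066 + 1816 = 16033
—
[cpu_avg: cpu BETWEEN 35 AND 54]
job_id=100: ✓ → 2371
job_id=101: ✗
job_id=102: ✓ → 6095
job_id=103: ✗
job_id=104: ✗
job_id=105: ✓ → 6478
job_id=106: ✗
job_id=107: ✓ → 1636
job_id=108: ✗
job_id=109: ✗
cpu_avg = (2371 + 6095 + 6478 + 1636) / 4 = 4145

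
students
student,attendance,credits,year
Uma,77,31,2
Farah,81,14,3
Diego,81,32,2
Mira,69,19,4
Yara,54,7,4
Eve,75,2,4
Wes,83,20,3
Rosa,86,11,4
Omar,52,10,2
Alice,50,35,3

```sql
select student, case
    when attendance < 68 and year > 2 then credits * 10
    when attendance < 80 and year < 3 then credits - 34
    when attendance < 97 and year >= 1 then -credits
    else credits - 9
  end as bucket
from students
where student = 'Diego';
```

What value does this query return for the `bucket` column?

-32

student = Diego: attendance=81, credits=32, year=2.
attendance < 68 and year > 2 → false
attendance < 80 and year < 3 → false
attendance < 97 and year >= 1 → true → -32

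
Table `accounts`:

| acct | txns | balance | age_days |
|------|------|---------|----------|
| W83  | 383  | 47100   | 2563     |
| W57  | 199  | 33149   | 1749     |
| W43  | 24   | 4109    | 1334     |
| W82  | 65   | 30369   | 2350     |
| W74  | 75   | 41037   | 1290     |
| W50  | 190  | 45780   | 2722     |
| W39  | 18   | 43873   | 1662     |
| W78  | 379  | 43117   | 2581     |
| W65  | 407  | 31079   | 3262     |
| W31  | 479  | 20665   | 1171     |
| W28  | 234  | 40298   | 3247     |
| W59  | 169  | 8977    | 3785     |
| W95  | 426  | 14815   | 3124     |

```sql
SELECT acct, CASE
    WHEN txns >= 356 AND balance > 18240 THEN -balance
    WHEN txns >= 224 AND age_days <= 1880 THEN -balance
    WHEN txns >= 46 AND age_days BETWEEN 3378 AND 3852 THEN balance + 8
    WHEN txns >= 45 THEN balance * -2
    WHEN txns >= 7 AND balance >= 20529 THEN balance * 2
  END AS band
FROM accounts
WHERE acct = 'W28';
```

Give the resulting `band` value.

acct = W28: txns=234, balance=40298, age_days=3247.
txns >= 356 AND balance > 18240 → false
txns >= 224 AND age_days <= 1880 → false
txns >= 46 AND age_days BETWEEN 3378 AND 3852 → false
txns >= 45 → true → -80596

-80596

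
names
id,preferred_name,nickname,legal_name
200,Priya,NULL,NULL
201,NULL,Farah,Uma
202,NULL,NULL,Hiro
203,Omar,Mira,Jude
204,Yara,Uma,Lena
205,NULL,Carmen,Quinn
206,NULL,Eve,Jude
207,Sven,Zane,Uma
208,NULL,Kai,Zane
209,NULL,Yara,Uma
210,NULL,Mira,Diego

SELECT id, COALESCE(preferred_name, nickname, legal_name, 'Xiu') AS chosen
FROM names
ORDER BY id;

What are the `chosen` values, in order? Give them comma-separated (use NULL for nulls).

Priya, Farah, Hiro, Omar, Yara, Carmen, Eve, Sven, Kai, Yara, Mira

id=200: preferred_name=Priya → Priya
id=201: preferred_name=NULL, nickname=Farah → Farah
id=202: preferred_name=NULL, nickname=NULL, legal_name=Hiro → Hiro
id=203: preferred_name=Omar → Omar
id=204: preferred_name=Yara → Yara
id=205: preferred_name=NULL, nickname=Carmen → Carmen
id=206: preferred_name=NULL, nickname=Eve → Eve
id=207: preferred_name=Sven → Sven
id=208: preferred_name=NULL, nickname=Kai → Kai
id=209: preferred_name=NULL, nickname=Yara → Yara
id=210: preferred_name=NULL, nickname=Mira → Mira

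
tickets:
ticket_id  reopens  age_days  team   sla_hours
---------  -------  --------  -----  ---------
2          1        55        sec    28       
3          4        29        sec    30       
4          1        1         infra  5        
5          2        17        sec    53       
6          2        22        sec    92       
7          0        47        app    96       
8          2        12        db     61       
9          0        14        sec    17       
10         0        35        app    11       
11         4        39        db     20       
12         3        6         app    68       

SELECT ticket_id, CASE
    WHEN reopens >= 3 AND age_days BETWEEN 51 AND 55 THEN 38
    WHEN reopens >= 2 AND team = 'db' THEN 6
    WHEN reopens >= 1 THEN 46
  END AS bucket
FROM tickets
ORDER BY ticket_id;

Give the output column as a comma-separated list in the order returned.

ticket_id=2: reopens >= 1 → 46
ticket_id=3: reopens >= 1 → 46
ticket_id=4: reopens >= 1 → 46
ticket_id=5: reopens >= 1 → 46
ticket_id=6: reopens >= 1 → 46
ticket_id=7: (no match → NULL) → NULL
ticket_id=8: reopens >= 2 AND team = 'db' → 6
ticket_id=9: (no match → NULL) → NULL
ticket_id=10: (no match → NULL) → NULL
ticket_id=11: reopens >= 2 AND team = 'db' → 6
ticket_id=12: reopens >= 1 → 46

46, 46, 46, 46, 46, NULL, 6, NULL, NULL, 6, 46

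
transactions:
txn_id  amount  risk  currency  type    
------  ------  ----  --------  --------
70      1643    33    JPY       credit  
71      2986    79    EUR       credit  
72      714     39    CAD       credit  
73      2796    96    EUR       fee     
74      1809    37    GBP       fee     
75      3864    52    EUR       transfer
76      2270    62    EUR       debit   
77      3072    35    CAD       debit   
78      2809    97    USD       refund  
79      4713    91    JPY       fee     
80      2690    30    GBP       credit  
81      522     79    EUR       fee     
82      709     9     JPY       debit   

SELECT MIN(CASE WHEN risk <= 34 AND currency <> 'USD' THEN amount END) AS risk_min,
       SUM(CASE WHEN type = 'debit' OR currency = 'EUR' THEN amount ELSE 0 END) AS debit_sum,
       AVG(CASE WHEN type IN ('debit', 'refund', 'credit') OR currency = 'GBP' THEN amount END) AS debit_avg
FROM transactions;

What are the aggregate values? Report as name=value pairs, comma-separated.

[risk_min: risk <= 34 AND currency <> 'USD']
txn_id=70: ✓ → 1643
txn_id=71: ✗
txn_id=72: ✗
txn_id=73: ✗
txn_id=74: ✗
txn_id=75: ✗
txn_id=76: ✗
txn_id=77: ✗
txn_id=78: ✗
txn_id=79: ✗
txn_id=80: ✓ → 2690
txn_id=81: ✗
txn_id=82: ✓ → 709
risk_min = MIN(1643, 2690, 709) = 709
—
[debit_sum: type = 'debit' OR currency = 'EUR']
txn_id=70: ✗
txn_id=71: ✓ → 2986
txn_id=72: ✗
txn_id=73: ✓ → 2796
txn_id=74: ✗
txn_id=75: ✓ → 3864
txn_id=76: ✓ → 2270
txn_id=77: ✓ → 3072
txn_id=78: ✗
txn_id=79: ✗
txn_id=80: ✗
txn_id=81: ✓ → 522
txn_id=82: ✓ → 709
debit_sum = 2986 + 2796 + 3864 + 2270 + 3072 + 522 + 709 = 16219
—
[debit_avg: type IN ('debit', 'refund', 'credit') OR currency = 'GBP']
txn_id=70: ✓ → 1643
txn_id=71: ✓ → 2986
txn_id=72: ✓ → 714
txn_id=73: ✗
txn_id=74: ✓ → 1809
txn_id=75: ✗
txn_id=76: ✓ → 2270
txn_id=77: ✓ → 3072
txn_id=78: ✓ → 2809
txn_id=79: ✗
txn_id=80: ✓ → 2690
txn_id=81: ✗
txn_id=82: ✓ → 709
debit_avg = (1643 + 2986 + 714 + 1809 + 2270 + 3072 + 2809 + 2690 + 709) / 9 = 2078

risk_min=709, debit_sum=16219, debit_avg=2078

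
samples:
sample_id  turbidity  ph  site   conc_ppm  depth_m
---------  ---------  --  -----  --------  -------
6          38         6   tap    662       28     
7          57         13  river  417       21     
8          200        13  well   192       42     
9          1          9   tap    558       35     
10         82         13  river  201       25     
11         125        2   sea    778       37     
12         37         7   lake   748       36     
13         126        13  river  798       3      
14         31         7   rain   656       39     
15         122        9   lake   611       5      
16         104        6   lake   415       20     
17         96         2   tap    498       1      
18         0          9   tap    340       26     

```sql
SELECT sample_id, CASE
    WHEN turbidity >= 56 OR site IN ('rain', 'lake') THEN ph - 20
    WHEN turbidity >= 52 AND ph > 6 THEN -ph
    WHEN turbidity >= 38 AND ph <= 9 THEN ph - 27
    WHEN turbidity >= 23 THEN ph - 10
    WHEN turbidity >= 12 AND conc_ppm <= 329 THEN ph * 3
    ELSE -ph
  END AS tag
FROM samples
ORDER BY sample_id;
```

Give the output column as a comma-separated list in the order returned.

sample_id=6: turbidity >= 38 AND ph <= 9 → -21
sample_id=7: turbidity >= 56 OR site IN ('rain', 'lake') → -7
sample_id=8: turbidity >= 56 OR site IN ('rain', 'lake') → -7
sample_id=9: ELSE → -9
sample_id=10: turbidity >= 56 OR site IN ('rain', 'lake') → -7
sample_id=11: turbidity >= 56 OR site IN ('rain', 'lake') → -18
sample_id=12: turbidity >= 56 OR site IN ('rain', 'lake') → -13
sample_id=13: turbidity >= 56 OR site IN ('rain', 'lake') → -7
sample_id=14: turbidity >= 56 OR site IN ('rain', 'lake') → -13
sample_id=15: turbidity >= 56 OR site IN ('rain', 'lake') → -11
sample_id=16: turbidity >= 56 OR site IN ('rain', 'lake') → -14
sample_id=17: turbidity >= 56 OR site IN ('rain', 'lake') → -18
sample_id=18: ELSE → -9

-21, -7, -7, -9, -7, -18, -13, -7, -13, -11, -14, -18, -9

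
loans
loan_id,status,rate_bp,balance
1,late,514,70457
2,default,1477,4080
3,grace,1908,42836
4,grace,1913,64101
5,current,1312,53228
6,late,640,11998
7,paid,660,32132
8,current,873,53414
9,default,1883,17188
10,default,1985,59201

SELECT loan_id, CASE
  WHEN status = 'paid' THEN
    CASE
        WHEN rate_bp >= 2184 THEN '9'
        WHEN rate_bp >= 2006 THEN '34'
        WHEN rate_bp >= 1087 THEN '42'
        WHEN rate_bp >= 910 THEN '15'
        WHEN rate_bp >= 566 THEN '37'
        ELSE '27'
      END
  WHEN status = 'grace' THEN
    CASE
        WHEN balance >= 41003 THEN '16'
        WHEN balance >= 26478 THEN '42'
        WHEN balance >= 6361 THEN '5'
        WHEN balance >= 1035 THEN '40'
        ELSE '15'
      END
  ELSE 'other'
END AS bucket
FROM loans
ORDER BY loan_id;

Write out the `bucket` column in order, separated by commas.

loan_id=1: status='late' → outer ELSE → other
loan_id=2: status='default' → outer ELSE → other
loan_id=3: status='grace' → inner[balance >= 41003] → 16
loan_id=4: status='grace' → inner[balance >= 41003] → 16
loan_id=5: status='current' → outer ELSE → other
loan_id=6: status='late' → outer ELSE → other
loan_id=7: status='paid' → inner[rate_bp >= 566] → 37
loan_id=8: status='current' → outer ELSE → other
loan_id=9: status='default' → outer ELSE → other
loan_id=10: status='default' → outer ELSE → other

other, other, 16, 16, other, other, 37, other, other, other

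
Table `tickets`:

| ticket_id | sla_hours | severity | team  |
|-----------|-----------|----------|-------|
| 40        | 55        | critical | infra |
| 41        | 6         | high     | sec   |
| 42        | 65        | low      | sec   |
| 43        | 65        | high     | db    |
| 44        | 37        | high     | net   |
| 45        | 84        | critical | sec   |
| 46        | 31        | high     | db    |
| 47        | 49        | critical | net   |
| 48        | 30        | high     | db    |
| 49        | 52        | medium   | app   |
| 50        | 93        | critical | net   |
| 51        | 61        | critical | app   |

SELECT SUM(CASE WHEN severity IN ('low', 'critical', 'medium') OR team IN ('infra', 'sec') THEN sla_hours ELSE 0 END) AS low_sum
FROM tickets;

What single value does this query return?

465

ticket_id=40: ✓ → 55
ticket_id=41: ✓ → 6
ticket_id=42: ✓ → 65
ticket_id=43: ✗
ticket_id=44: ✗
ticket_id=45: ✓ → 84
ticket_id=46: ✗
ticket_id=47: ✓ → 49
ticket_id=48: ✗
ticket_id=49: ✓ → 52
ticket_id=50: ✓ → 93
ticket_id=51: ✓ → 61
low_sum = 55 + 6 + 65 + 84 + 49 + 52 + 93 + 61 = 465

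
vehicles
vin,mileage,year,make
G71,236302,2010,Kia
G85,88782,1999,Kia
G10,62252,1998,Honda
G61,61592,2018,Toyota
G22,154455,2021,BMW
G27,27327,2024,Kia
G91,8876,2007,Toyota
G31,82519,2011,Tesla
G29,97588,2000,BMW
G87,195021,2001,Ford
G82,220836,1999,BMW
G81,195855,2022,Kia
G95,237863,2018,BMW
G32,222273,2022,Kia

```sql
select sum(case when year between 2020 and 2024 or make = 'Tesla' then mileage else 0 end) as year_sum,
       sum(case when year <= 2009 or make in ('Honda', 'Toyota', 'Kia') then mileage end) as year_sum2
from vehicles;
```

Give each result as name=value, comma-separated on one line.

year_sum=682429, year_sum2=1416704

[year_sum: year between 2020 and 2024 or make = 'Tesla']
vin=G71: ✗
vin=G85: ✗
vin=G10: ✗
vin=G61: ✗
vin=G22: ✓ → 154455
vin=G27: ✓ → 27327
vin=G91: ✗
vin=G31: ✓ → 82519
vin=G29: ✗
vin=G87: ✗
vin=G82: ✗
vin=G81: ✓ → 195855
vin=G95: ✗
vin=G32: ✓ → 222273
year_sum = 154455 + 27327 + 82519 + 195855 + 222273 = 682429
—
[year_sum2: year <= 2009 or make in ('Honda', 'Toyota', 'Kia')]
vin=G71: ✓ → 236302
vin=G85: ✓ → 88782
vin=G10: ✓ → 62252
vin=G61: ✓ → 61592
vin=G22: ✗
vin=G27: ✓ → 27327
vin=G91: ✓ → 8876
vin=G31: ✗
vin=G29: ✓ → 97588
vin=G87: ✓ → 195021
vin=G82: ✓ → 220836
vin=G81: ✓ → 195855
vin=G95: ✗
vin=G32: ✓ → 222273
year_sum2 = 236302 + 88782 + 62252 + 61592 + 27327 + 8876 + 97588 + 195021 + 220836 + 195855 + 222273 = 1416704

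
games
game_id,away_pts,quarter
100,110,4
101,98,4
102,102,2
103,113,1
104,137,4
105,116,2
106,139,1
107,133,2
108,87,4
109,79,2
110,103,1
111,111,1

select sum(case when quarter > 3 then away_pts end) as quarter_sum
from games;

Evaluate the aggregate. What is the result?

432

game_id=100: ✓ → 110
game_id=101: ✓ → 98
game_id=102: ✗
game_id=103: ✗
game_id=104: ✓ → 137
game_id=105: ✗
game_id=106: ✗
game_id=107: ✗
game_id=108: ✓ → 87
game_id=109: ✗
game_id=110: ✗
game_id=111: ✗
quarter_sum = 110 + 98 + 137 + 87 = 432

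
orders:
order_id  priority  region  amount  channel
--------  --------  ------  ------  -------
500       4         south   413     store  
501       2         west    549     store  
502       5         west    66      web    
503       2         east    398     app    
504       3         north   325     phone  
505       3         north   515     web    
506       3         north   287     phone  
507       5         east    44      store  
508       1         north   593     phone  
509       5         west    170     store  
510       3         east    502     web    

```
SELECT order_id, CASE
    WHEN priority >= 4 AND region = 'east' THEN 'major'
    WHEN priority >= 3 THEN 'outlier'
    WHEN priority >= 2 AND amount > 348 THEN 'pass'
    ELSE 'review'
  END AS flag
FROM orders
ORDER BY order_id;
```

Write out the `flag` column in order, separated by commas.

order_id=500: priority >= 3 → outlier
order_id=501: priority >= 2 AND amount > 348 → pass
order_id=502: priority >= 3 → outlier
order_id=503: priority >= 2 AND amount > 348 → pass
order_id=504: priority >= 3 → outlier
order_id=505: priority >= 3 → outlier
order_id=506: priority >= 3 → outlier
order_id=507: priority >= 4 AND region = 'east' → major
order_id=508: ELSE → review
order_id=509: priority >= 3 → outlier
order_id=510: priority >= 3 → outlier

outlier, pass, outlier, pass, outlier, outlier, outlier, major, review, outlier, outlier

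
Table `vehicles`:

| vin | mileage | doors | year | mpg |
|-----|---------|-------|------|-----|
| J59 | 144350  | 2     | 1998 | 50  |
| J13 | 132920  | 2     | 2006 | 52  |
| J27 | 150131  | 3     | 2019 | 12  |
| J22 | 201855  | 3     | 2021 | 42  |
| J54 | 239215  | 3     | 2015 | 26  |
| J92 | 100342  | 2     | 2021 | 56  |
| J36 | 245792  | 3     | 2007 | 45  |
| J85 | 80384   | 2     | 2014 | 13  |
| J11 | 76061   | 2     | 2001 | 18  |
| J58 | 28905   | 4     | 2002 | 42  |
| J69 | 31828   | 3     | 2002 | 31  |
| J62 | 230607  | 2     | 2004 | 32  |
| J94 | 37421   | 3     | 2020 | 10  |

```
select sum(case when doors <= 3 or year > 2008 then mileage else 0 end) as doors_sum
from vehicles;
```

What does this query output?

vin=J59: ✓ → 144350
vin=J13: ✓ → 132920
vin=J27: ✓ → 150131
vin=J22: ✓ → 201855
vin=J54: ✓ → 239215
vin=J92: ✓ → 100342
vin=J36: ✓ → 245792
vin=J85: ✓ → 80384
vin=J11: ✓ → 76061
vin=J58: ✗
vin=J69: ✓ → 31828
vin=J62: ✓ → 230607
vin=J94: ✓ → 37421
doors_sum = 144350 + 132920 + 150131 + 201855 + 239215 + 100342 + 245792 + 80384 + 76061 + 31828 + 230607 + 37421 = 1670906

1670906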